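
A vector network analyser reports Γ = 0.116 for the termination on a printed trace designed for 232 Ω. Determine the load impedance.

Z_L = Z_0·(1 + Γ)/(1 − Γ) = 232·(1.12)/(0.884)

Z_L ≈ 293 Ω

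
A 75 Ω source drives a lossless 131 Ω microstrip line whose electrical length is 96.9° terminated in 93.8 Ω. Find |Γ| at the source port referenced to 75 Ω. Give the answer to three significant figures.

tan(βl) = -8.26
Z_in = Z_0·(Z_L + jZ_0·tanβl)/(Z_0 + jZ_L·tanβl) = 180 − j14.6 Ω
Γ_s = (Z_in − Z_s)/(Z_in + Z_s) = (105 − j14.6)/(255 − j14.6), |Γ_s| = 0.416

|Γ| ≈ 0.416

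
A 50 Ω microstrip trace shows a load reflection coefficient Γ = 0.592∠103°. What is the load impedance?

Z_L = Z_0·(1 + Γ)/(1 − Γ) = 50·(0.867 + j0.577)/(1.13 − j0.577)

Z_L ≈ 20.1 + j35.7 Ω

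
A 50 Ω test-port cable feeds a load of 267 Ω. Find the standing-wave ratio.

VSWR ≈ 5.34

For a purely resistive load, VSWR = R_L/Z_0 or Z_0/R_L (whichever > 1) = 267/50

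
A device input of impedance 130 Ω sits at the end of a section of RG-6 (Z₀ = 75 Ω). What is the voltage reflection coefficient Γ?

Γ = (Z_L − Z_0)/(Z_L + Z_0) = (130 − 75)/(130 + 75) = 55/205

Γ = 0.268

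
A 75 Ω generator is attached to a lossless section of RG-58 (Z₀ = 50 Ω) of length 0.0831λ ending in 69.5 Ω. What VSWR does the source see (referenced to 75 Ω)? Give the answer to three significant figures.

βl = 2π × 0.0831 = 29.9°
tan(βl) = 0.575
Z_in = Z_0·(Z_L + jZ_0·tanβl)/(Z_0 + jZ_L·tanβl) = 56.4 − j16.4 Ω
Γ_s = (Z_in − Z_s)/(Z_in + Z_s) = (-18.6 − j16.4)/(131 − j16.4), |Γ_s| = 0.187
VSWR = (1 + |Γ_s|)/(1 − |Γ_s|)

VSWR ≈ 1.46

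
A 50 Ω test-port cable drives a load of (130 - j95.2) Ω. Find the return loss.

RL ≈ 4.28 dB

Γ = (80 − j95.2)/(180 − j95.2), |Γ| = 0.611
RL = −20·log₁₀|Γ| = −20·log₁₀(0.611)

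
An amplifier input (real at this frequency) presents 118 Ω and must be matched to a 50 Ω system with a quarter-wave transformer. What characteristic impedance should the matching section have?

Z_qwt = √(Z_0·R_L) = √(50 × 118) = √5900

Z_qwt ≈ 76.8 Ω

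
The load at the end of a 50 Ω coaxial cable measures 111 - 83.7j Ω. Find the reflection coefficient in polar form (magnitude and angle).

Γ = (Z_L − Z_0)/(Z_L + Z_0) = (61 − j83.7)/(161 − j83.7)
|Γ| = 104/181 = 0.571

Γ ≈ 0.571 ∠ -26.4°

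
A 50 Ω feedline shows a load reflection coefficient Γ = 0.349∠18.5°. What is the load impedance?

Z_L = Z_0·(1 + Γ)/(1 − Γ) = 50·(1.33 + j0.111)/(0.669 − j0.111)

Z_L ≈ 95.5 + j24.1 Ω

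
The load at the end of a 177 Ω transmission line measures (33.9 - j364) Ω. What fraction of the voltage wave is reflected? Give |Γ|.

|Γ| ≈ 0.93

Γ = (Z_L − Z_0)/(Z_L + Z_0) = (-143.1 − j364)/(210.9 − j364)
|Γ| = 391/421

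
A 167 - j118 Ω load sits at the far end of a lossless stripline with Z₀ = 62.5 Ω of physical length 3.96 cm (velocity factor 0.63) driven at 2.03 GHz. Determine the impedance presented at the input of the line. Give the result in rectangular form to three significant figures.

Z_in ≈ 114 + j120 Ω

λ = v/f = 0.63·c / 2.03 GHz = 0.0931 m
βl = 2π·l/λ = 2π × 0.425 = 153°
tan(βl) = tan(153°) = -0.507
Z_in = Z_0·(Z_L + jZ_0·tanβl)/(Z_0 + jZ_L·tanβl)
     = 62.5·(167 − j150)/(2.69 − j84.7)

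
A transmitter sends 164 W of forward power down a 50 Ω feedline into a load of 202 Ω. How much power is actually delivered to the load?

Γ = (202 − 50)/(202 + 50) = 0.603
|Γ|² = 0.364
P_refl = |Γ|²·P_inc = 59.7 W, P_del = (1 − |Γ|²)·P_inc = 104 W

P_delivered ≈ 104 W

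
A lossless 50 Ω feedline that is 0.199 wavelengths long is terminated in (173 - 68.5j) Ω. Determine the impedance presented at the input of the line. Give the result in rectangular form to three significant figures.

βl = 2π × 0.199 = 71.6°
tan(βl) = tan(71.6°) = 3.01
Z_in = Z_0·(Z_L + jZ_0·tanβl)/(Z_0 + jZ_L·tanβl)
     = 50·(173 + j82.2)/(256 + j521)

Z_in ≈ 12.9 − j10.2 Ω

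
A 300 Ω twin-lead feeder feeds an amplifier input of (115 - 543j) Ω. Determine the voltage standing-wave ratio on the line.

VSWR ≈ 11.5

Γ = (Z_L − Z_0)/(Z_L + Z_0) = (-185 − j543)/(415 − j543)
|Γ| = 574/683 = 0.839
VSWR = (1 + |Γ|)/(1 − |Γ|) = 1.84/0.161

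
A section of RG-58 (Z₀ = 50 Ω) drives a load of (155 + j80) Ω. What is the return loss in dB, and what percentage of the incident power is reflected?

Γ = (105 + j80)/(205 + j80), |Γ| = 0.6
RL = −20·log₁₀(0.6) = 4.44 dB
P_refl/P_inc = |Γ|² = 0.36

RL ≈ 4.44 dB; 36% of incident power reflected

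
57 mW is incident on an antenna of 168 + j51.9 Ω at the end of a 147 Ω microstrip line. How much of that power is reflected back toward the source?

|Γ| = |(21 + j51.9)/(315 + j51.9)| = 0.175
|Γ|² = 0.0308
P_refl = |Γ|²·P_inc = 1.75 mW, P_del = (1 − |Γ|²)·P_inc = 55.2 mW

P_reflected ≈ 1.75 mW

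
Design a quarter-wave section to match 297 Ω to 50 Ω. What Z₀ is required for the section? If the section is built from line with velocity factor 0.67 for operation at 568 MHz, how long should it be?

Z_qwt = √(Z_0·R_L) = √(50 × 297) = √14850
λ = 0.67·c/f = 0.354 m, so l = λ/4 = 0.0885 m

Z_qwt ≈ 122 Ω; length ≈ 8.85 cm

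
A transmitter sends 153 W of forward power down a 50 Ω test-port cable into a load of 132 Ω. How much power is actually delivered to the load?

Γ = (132 − 50)/(132 + 50) = 0.451
|Γ|² = 0.203
P_refl = |Γ|²·P_inc = 31.1 W, P_del = (1 − |Γ|²)·P_inc = 122 W

P_delivered ≈ 122 W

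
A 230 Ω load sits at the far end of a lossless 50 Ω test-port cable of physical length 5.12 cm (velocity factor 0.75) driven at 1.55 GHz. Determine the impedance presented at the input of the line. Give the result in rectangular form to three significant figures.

Z_in ≈ 16.6 + j34.9 Ω

λ = v/f = 0.75·c / 1.55 GHz = 0.145 m
βl = 2π·l/λ = 2π × 0.353 = 127°
tan(βl) = tan(127°) = -1.33
Z_in = Z_0·(Z_L + jZ_0·tanβl)/(Z_0 + jZ_L·tanβl)
     = 50·(230 − j66.4)/(50 − j305)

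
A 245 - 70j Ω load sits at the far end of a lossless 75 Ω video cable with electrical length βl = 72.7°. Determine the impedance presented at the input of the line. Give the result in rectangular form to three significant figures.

Z_in ≈ 22 − j15 Ω

tan(βl) = tan(72.7°) = 3.21
Z_in = Z_0·(Z_L + jZ_0·tanβl)/(Z_0 + jZ_L·tanβl)
     = 75·(245 + j171)/(300 + j787)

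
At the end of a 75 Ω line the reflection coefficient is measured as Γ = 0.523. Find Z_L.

Z_L = Z_0·(1 + Γ)/(1 − Γ) = 75·(1.52)/(0.477)

Z_L ≈ 239 Ω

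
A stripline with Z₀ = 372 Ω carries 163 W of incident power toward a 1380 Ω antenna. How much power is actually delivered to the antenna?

Γ = (1380 − 372)/(1380 + 372) = 0.575
|Γ|² = 0.331
P_refl = |Γ|²·P_inc = 54 W, P_del = (1 − |Γ|²)·P_inc = 109 W

P_delivered ≈ 109 W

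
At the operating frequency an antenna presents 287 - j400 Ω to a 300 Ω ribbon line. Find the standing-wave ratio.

VSWR ≈ 3.58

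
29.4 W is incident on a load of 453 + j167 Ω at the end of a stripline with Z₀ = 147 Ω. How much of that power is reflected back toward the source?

P_reflected ≈ 9.21 W

|Γ| = |(306 + j167)/(600 + j167)| = 0.56
|Γ|² = 0.313
P_refl = |Γ|²·P_inc = 9.21 W, P_del = (1 − |Γ|²)·P_inc = 20.2 W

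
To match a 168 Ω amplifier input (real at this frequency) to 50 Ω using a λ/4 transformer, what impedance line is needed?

Z_qwt ≈ 91.7 Ω

Z_qwt = √(Z_0·R_L) = √(50 × 168) = √8400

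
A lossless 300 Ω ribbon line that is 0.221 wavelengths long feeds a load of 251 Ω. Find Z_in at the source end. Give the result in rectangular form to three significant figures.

βl = 2π × 0.221 = 79.6°
tan(βl) = tan(79.6°) = 5.43
Z_in = Z_0·(Z_L + jZ_0·tanβl)/(Z_0 + jZ_L·tanβl)
     = 300·(251 + j1630)/(300 + j1360)

Z_in ≈ 354 + j22.6 Ω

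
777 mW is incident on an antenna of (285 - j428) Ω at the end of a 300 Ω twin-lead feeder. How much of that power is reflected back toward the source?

|Γ| = |(-15 − j428)/(585 − j428)| = 0.591
|Γ|² = 0.349
P_refl = |Γ|²·P_inc = 271 mW, P_del = (1 − |Γ|²)·P_inc = 506 mW

P_reflected ≈ 271 mW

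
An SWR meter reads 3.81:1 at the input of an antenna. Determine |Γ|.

|Γ| ≈ 0.584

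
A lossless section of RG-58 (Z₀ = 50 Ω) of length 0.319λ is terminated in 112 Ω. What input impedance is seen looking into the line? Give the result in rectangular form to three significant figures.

βl = 2π × 0.319 = 115°
tan(βl) = tan(115°) = -2.16
Z_in = Z_0·(Z_L + jZ_0·tanβl)/(Z_0 + jZ_L·tanβl)
     = 50·(112 − j108)/(50 − j242)

Z_in ≈ 26 + j17.8 Ω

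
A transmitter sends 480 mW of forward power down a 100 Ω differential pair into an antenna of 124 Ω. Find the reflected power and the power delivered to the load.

P_reflected ≈ 5.51 mW; P_delivered ≈ 474 mW

Γ = (124 − 100)/(124 + 100) = 0.107
|Γ|² = 0.0115
P_refl = |Γ|²·P_inc = 5.51 mW, P_del = (1 − |Γ|²)·P_inc = 474 mW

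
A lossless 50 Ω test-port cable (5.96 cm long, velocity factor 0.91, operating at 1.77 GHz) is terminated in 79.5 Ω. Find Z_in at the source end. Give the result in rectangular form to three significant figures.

λ = v/f = 0.91·c / 1.77 GHz = 0.154 m
βl = 2π·l/λ = 2π × 0.386 = 139°
tan(βl) = tan(139°) = -0.866
Z_in = Z_0·(Z_L + jZ_0·tanβl)/(Z_0 + jZ_L·tanβl)
     = 50·(79.5 − j43.3)/(50 − j68.8)

Z_in ≈ 48 + j22.8 Ω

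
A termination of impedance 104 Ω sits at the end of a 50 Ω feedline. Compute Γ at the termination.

Γ = 0.351

Γ = (Z_L − Z_0)/(Z_L + Z_0) = (104 − 50)/(104 + 50) = 54/154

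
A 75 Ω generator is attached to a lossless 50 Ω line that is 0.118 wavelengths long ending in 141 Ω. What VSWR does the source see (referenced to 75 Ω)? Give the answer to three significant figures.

VSWR ≈ 3.02

βl = 2π × 0.118 = 42.5°
tan(βl) = 0.916
Z_in = Z_0·(Z_L + jZ_0·tanβl)/(Z_0 + jZ_L·tanβl) = 33.8 − j41.5 Ω
Γ_s = (Z_in − Z_s)/(Z_in + Z_s) = (-41.2 − j41.5)/(109 − j41.5), |Γ_s| = 0.502
VSWR = (1 + |Γ_s|)/(1 − |Γ_s|)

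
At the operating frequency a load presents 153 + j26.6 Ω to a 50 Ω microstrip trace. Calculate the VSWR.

VSWR ≈ 3.16

Γ = (Z_L − Z_0)/(Z_L + Z_0) = (103 + j26.6)/(203 + j26.6)
|Γ| = 106/205 = 0.52
VSWR = (1 + |Γ|)/(1 − |Γ|) = 1.52/0.48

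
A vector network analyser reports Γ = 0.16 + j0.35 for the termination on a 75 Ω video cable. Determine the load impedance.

Z_L = Z_0·(1 + Γ)/(1 − Γ) = 75·(1.16 + j0.35)/(0.84 − j0.35)

Z_L ≈ 77.2 + j63.4 Ω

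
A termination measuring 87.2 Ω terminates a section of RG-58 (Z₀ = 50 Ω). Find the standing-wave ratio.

VSWR ≈ 1.74

For a purely resistive load, VSWR = R_L/Z_0 or Z_0/R_L (whichever > 1) = 87.2/50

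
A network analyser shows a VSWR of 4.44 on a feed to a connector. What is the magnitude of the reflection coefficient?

|Γ| ≈ 0.632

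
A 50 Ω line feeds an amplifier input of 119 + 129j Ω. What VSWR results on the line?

Γ = (Z_L − Z_0)/(Z_L + Z_0) = (69 + j129)/(169 + j129)
|Γ| = 146/213 = 0.688
VSWR = (1 + |Γ|)/(1 − |Γ|) = 1.69/0.312

VSWR ≈ 5.41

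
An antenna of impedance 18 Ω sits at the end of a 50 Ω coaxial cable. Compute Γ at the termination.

Γ = -0.471

Γ = (Z_L − Z_0)/(Z_L + Z_0) = (18 − 50)/(18 + 50) = -32/68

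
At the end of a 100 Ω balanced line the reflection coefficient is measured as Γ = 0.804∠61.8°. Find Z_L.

Z_L = Z_0·(1 + Γ)/(1 − Γ) = 100·(1.38 + j0.709)/(0.62 − j0.709)

Z_L ≈ 39.9 + j160 Ω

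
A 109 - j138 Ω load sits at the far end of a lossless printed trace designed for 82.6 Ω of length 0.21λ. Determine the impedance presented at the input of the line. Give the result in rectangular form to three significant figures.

Z_in ≈ 21.3 + j9.89 Ω

βl = 2π × 0.21 = 75.6°
tan(βl) = tan(75.6°) = 3.89
Z_in = Z_0·(Z_L + jZ_0·tanβl)/(Z_0 + jZ_L·tanβl)
     = 82.6·(109 + j184)/(620 + j425)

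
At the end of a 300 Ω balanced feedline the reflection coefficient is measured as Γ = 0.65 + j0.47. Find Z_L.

Z_L ≈ 312 + j821 Ω

Z_L = Z_0·(1 + Γ)/(1 − Γ) = 300·(1.65 + j0.47)/(0.35 − j0.47)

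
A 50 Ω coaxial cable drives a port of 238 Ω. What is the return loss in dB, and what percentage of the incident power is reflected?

Γ = (238 − 50)/(238 + 50) = 0.653
RL = −20·log₁₀(0.653) = 3.7 dB
P_refl/P_inc = |Γ|² = 0.426

RL ≈ 3.7 dB; 42.6% of incident power reflected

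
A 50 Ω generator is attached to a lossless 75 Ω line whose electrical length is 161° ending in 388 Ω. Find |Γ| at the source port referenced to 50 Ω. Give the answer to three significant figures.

tan(βl) = -0.344
Z_in = Z_0·(Z_L + jZ_0·tanβl)/(Z_0 + jZ_L·tanβl) = 104 + j159 Ω
Γ_s = (Z_in − Z_s)/(Z_in + Z_s) = (54 + j159)/(154 + j159), |Γ_s| = 0.759

|Γ| ≈ 0.759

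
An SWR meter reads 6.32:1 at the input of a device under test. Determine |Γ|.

|Γ| ≈ 0.727

|Γ| = (S − 1)/(S + 1) = (6.32 − 1)/(6.32 + 1) = 5.32/7.32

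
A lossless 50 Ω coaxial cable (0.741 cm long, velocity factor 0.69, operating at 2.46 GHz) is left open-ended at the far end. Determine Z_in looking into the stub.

λ = v/f = 0.69·c / 2.46 GHz = 0.0841 m
βl = 2π·l/λ = 2π × 0.0881 = 31.7°
tan(βl) = 0.618
For an open-ended stub, Z_in = −jZ_0·cot(βl) = −jZ_0/tan(βl)

Z_in ≈ −j81 Ω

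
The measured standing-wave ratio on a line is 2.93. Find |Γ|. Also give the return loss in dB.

|Γ| ≈ 0.491; return loss ≈ 6.18 dB

|Γ| = (S − 1)/(S + 1) = (2.93 − 1)/(2.93 + 1) = 1.93/3.93
RL = −20·log₁₀|Γ| = −20·log₁₀(0.491)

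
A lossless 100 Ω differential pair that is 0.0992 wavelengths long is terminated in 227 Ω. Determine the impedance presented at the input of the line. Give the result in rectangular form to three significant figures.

Z_in ≈ 94 − j81.5 Ω

βl = 2π × 0.0992 = 35.7°
tan(βl) = tan(35.7°) = 0.719
Z_in = Z_0·(Z_L + jZ_0·tanβl)/(Z_0 + jZ_L·tanβl)
     = 100·(227 + j71.9)/(100 + j163)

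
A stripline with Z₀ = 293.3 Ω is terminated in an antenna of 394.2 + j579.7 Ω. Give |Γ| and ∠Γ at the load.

Γ ≈ 0.654 ∠ 40°

Γ = (Z_L − Z_0)/(Z_L + Z_0) = (100.9 + j579.7)/(687.5 + j579.7)
|Γ| = 588/899 = 0.654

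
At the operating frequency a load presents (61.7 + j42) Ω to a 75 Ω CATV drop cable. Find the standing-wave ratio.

Γ = (Z_L − Z_0)/(Z_L + Z_0) = (-13.3 + j42)/(136.7 + j42)
|Γ| = 44.1/143 = 0.308
VSWR = (1 + |Γ|)/(1 − |Γ|) = 1.31/0.692

VSWR ≈ 1.89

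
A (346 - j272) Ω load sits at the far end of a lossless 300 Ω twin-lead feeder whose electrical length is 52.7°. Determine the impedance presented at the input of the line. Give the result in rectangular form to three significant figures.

tan(βl) = tan(52.7°) = 1.31
Z_in = Z_0·(Z_L + jZ_0·tanβl)/(Z_0 + jZ_L·tanβl)
     = 300·(346 + j122)/(657 + j454)

Z_in ≈ 133 − j36.3 Ω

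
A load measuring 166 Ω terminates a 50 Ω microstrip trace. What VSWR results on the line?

VSWR ≈ 3.32

Γ = (166 − 50)/(166 + 50) = 0.537
VSWR = (1 + 0.537)/(1 − 0.537)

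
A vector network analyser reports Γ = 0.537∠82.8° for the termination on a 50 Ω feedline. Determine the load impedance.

Z_L ≈ 30.8 + j46.2 Ω

Z_L = Z_0·(1 + Γ)/(1 − Γ) = 50·(1.07 + j0.533)/(0.933 − j0.533)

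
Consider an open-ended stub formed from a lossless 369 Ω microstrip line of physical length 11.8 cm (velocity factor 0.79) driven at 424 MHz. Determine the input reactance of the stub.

λ = v/f = 0.79·c / 424 MHz = 0.559 m
βl = 2π·l/λ = 2π × 0.211 = 76°
tan(βl) = 4.01
For an open-ended stub, Z_in = −jZ_0·cot(βl) = −jZ_0/tan(βl)

X_in ≈ -92 Ω (capacitive)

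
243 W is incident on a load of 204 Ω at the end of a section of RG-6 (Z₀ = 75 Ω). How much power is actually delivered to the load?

P_delivered ≈ 191 W

Γ = (204 − 75)/(204 + 75) = 0.462
|Γ|² = 0.214
P_refl = |Γ|²·P_inc = 51.9 W, P_del = (1 − |Γ|²)·P_inc = 191 W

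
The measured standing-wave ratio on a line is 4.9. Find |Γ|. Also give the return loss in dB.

|Γ| ≈ 0.661; return loss ≈ 3.6 dB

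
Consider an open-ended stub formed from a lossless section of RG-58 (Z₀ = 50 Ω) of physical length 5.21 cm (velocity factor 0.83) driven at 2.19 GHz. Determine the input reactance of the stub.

X_in ≈ 186 Ω (inductive)

λ = v/f = 0.83·c / 2.19 GHz = 0.114 m
βl = 2π·l/λ = 2π × 0.458 = 165°
tan(βl) = -0.269
For an open-ended stub, Z_in = −jZ_0·cot(βl) = −jZ_0/tan(βl)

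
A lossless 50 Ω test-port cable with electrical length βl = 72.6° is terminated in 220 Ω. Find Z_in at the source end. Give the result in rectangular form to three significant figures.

tan(βl) = tan(72.6°) = 3.19
Z_in = Z_0·(Z_L + jZ_0·tanβl)/(Z_0 + jZ_L·tanβl)
     = 50·(220 + j160)/(50 + j702)

Z_in ≈ 12.4 − j14.8 Ω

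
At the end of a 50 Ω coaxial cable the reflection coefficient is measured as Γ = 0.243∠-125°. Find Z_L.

Z_L = Z_0·(1 + Γ)/(1 − Γ) = 50·(0.861 − j0.199)/(1.14 + j0.199)

Z_L ≈ 35.2 − j14.9 Ω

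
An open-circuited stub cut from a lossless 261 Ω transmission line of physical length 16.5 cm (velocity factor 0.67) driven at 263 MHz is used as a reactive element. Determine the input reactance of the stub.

λ = v/f = 0.67·c / 263 MHz = 0.764 m
βl = 2π·l/λ = 2π × 0.216 = 77.7°
tan(βl) = 4.6
For an open-circuited stub, Z_in = −jZ_0·cot(βl) = −jZ_0/tan(βl)

X_in ≈ -56.8 Ω (capacitive)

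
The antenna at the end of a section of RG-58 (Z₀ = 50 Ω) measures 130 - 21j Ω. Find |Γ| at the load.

|Γ| ≈ 0.456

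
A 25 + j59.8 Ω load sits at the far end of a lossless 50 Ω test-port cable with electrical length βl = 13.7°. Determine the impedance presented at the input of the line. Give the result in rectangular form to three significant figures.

Z_in ≈ 51.3 + j92.8 Ω

tan(βl) = tan(13.7°) = 0.244
Z_in = Z_0·(Z_L + jZ_0·tanβl)/(Z_0 + jZ_L·tanβl)
     = 50·(25 + j72)/(35.4 + j6.09)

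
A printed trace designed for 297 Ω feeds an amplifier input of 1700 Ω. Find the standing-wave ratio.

For a purely resistive load, VSWR = R_L/Z_0 or Z_0/R_L (whichever > 1) = 1700/297

VSWR ≈ 5.72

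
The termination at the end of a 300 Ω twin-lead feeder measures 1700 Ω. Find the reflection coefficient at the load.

Γ = 0.7

Γ = (Z_L − Z_0)/(Z_L + Z_0) = (1700 − 300)/(1700 + 300) = 1400/2000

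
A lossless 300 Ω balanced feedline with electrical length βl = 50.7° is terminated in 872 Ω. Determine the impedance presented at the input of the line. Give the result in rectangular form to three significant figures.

Z_in ≈ 160 − j201 Ω

tan(βl) = tan(50.7°) = 1.22
Z_in = Z_0·(Z_L + jZ_0·tanβl)/(Z_0 + jZ_L·tanβl)
     = 300·(872 + j367)/(300 + j1070)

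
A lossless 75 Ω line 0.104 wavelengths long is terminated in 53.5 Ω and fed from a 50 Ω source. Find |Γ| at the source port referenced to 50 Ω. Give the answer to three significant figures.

|Γ| ≈ 0.227

βl = 2π × 0.104 = 37.4°
tan(βl) = 0.766
Z_in = Z_0·(Z_L + jZ_0·tanβl)/(Z_0 + jZ_L·tanβl) = 65.4 + j21.7 Ω
Γ_s = (Z_in − Z_s)/(Z_in + Z_s) = (15.4 + j21.7)/(115 + j21.7), |Γ_s| = 0.227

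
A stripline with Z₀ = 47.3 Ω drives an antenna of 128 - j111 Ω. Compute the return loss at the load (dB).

RL ≈ 3.59 dB

Γ = (80.7 − j111)/(175.3 − j111), |Γ| = 0.661
RL = −20·log₁₀|Γ| = −20·log₁₀(0.661)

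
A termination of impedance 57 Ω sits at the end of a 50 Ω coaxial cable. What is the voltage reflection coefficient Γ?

Γ = 0.0654

Γ = (Z_L − Z_0)/(Z_L + Z_0) = (57 − 50)/(57 + 50) = 7/107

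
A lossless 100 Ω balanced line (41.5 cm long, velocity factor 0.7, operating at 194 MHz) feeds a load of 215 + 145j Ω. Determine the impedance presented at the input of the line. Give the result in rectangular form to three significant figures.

Z_in ≈ 43 + j59.9 Ω

λ = v/f = 0.7·c / 194 MHz = 1.08 m
βl = 2π·l/λ = 2π × 0.383 = 138°
tan(βl) = tan(138°) = -0.9
Z_in = Z_0·(Z_L + jZ_0·tanβl)/(Z_0 + jZ_L·tanβl)
     = 100·(215 + j55)/(230 − j193)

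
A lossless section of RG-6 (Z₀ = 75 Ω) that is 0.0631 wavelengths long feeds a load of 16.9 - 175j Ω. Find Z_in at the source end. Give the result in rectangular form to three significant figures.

Z_in ≈ 5.07 − j72.9 Ω

βl = 2π × 0.0631 = 22.7°
tan(βl) = tan(22.7°) = 0.419
Z_in = Z_0·(Z_L + jZ_0·tanβl)/(Z_0 + jZ_L·tanβl)
     = 75·(16.9 − j144)/(148 + j7.07)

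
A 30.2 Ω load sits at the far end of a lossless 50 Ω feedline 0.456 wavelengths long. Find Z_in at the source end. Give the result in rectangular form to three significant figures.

βl = 2π × 0.456 = 164°
tan(βl) = tan(164°) = -0.284
Z_in = Z_0·(Z_L + jZ_0·tanβl)/(Z_0 + jZ_L·tanβl)
     = 50·(30.2 − j14.2)/(50 − j8.57)

Z_in ≈ 31.7 − j8.75 Ω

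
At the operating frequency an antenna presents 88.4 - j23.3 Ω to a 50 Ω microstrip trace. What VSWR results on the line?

Γ = (Z_L − Z_0)/(Z_L + Z_0) = (38.4 − j23.3)/(138.4 − j23.3)
|Γ| = 44.9/140 = 0.32
VSWR = (1 + |Γ|)/(1 − |Γ|) = 1.32/0.68

VSWR ≈ 1.94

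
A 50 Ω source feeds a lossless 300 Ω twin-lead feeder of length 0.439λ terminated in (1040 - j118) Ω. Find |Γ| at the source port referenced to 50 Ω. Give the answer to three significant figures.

|Γ| ≈ 0.899

βl = 2π × 0.439 = 158°
tan(βl) = -0.403
Z_in = Z_0·(Z_L + jZ_0·tanβl)/(Z_0 + jZ_L·tanβl) = 454 + j471 Ω
Γ_s = (Z_in − Z_s)/(Z_in + Z_s) = (404 + j471)/(504 + j471), |Γ_s| = 0.899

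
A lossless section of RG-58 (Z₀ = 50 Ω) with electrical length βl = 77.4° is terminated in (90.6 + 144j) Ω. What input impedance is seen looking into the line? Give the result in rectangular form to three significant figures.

Z_in ≈ 9.2 − j24.7 Ω

tan(βl) = tan(77.4°) = 4.47
Z_in = Z_0·(Z_L + jZ_0·tanβl)/(Z_0 + jZ_L·tanβl)
     = 50·(90.6 + j368)/(-594 + j405)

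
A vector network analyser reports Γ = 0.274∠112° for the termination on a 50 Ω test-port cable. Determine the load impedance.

Z_L = Z_0·(1 + Γ)/(1 − Γ) = 50·(0.897 + j0.254)/(1.1 − j0.254)

Z_L ≈ 36.1 + j19.8 Ω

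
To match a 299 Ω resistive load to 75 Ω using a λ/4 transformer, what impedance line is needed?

Z_qwt = √(Z_0·R_L) = √(75 × 299) = √22420

Z_qwt ≈ 150 Ω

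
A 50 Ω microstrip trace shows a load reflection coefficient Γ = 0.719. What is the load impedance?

Z_L ≈ 306 Ω

Z_L = Z_0·(1 + Γ)/(1 − Γ) = 50·(1.72)/(0.281)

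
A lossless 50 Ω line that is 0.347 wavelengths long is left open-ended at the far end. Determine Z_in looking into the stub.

βl = 2π × 0.347 = 125°
tan(βl) = -1.43
For an open-ended stub, Z_in = −jZ_0·cot(βl) = −jZ_0/tan(βl)

Z_in ≈ +j34.9 Ω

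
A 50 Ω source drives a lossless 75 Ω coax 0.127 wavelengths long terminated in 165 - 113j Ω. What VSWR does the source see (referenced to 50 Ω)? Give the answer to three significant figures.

βl = 2π × 0.127 = 45.7°
tan(βl) = 1.03
Z_in = Z_0·(Z_L + jZ_0·tanβl)/(Z_0 + jZ_L·tanβl) = 29.3 − j40.1 Ω
Γ_s = (Z_in − Z_s)/(Z_in + Z_s) = (-20.7 − j40.1)/(79.3 − j40.1), |Γ_s| = 0.508
VSWR = (1 + |Γ_s|)/(1 − |Γ_s|)

VSWR ≈ 3.07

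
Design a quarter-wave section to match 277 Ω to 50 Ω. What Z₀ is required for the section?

Z_qwt ≈ 118 Ω

Z_qwt = √(Z_0·R_L) = √(50 × 277) = √13850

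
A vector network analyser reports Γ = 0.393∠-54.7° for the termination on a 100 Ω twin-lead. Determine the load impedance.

Z_L = Z_0·(1 + Γ)/(1 − Γ) = 100·(1.23 − j0.321)/(0.773 + j0.321)

Z_L ≈ 121 − j91.6 Ω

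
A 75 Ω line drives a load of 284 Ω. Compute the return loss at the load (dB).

Γ = (284 − 75)/(284 + 75) = 0.582
RL = −20·log₁₀|Γ| = −20·log₁₀(0.582)

RL ≈ 4.7 dB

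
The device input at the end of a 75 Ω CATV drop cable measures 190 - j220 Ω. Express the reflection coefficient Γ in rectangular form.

Γ ≈ 0.665 − j0.278

Γ = (Z_L − Z_0)/(Z_L + Z_0) = (115 − j220)/(265 − j220)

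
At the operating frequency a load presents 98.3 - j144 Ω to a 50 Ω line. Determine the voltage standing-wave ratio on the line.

VSWR ≈ 6.54

Γ = (Z_L − Z_0)/(Z_L + Z_0) = (48.3 − j144)/(148.3 − j144)
|Γ| = 152/207 = 0.735
VSWR = (1 + |Γ|)/(1 − |Γ|) = 1.73/0.265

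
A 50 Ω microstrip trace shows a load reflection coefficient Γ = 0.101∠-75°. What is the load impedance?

Z_L = Z_0·(1 + Γ)/(1 − Γ) = 50·(1.03 − j0.0976)/(0.974 + j0.0976)

Z_L ≈ 51.7 − j10.2 Ω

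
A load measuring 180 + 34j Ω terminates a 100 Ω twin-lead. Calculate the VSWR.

Γ = (Z_L − Z_0)/(Z_L + Z_0) = (80 + j34)/(280 + j34)
|Γ| = 86.9/282 = 0.308
VSWR = (1 + |Γ|)/(1 − |Γ|) = 1.31/0.692

VSWR ≈ 1.89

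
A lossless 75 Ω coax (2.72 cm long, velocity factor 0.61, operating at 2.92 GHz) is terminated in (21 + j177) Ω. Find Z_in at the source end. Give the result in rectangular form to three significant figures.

Z_in ≈ 6.01 + j71 Ω

λ = v/f = 0.61·c / 2.92 GHz = 0.0627 m
βl = 2π·l/λ = 2π × 0.434 = 156°
tan(βl) = tan(156°) = -0.44
Z_in = Z_0·(Z_L + jZ_0·tanβl)/(Z_0 + jZ_L·tanβl)
     = 75·(21 + j144)/(153 − j9.24)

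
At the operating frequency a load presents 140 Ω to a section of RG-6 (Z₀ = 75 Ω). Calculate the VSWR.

VSWR ≈ 1.87

For a purely resistive load, VSWR = R_L/Z_0 or Z_0/R_L (whichever > 1) = 140/75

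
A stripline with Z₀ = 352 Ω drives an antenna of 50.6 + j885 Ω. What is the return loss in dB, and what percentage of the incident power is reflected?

Γ = (-301.4 + j885)/(402.6 + j885), |Γ| = 0.962
RL = −20·log₁₀(0.962) = 0.34 dB
P_refl/P_inc = |Γ|² = 0.925

RL ≈ 0.34 dB; 92.5% of incident power reflected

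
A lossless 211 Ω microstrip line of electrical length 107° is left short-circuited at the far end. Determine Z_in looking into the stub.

Z_in ≈ −j690 Ω

tan(βl) = -3.27
For a short-circuited stub, Z_in = jZ_0·tan(βl)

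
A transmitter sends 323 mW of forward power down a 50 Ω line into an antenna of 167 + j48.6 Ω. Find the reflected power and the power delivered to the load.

|Γ| = |(117 + j48.6)/(217 + j48.6)| = 0.57
|Γ|² = 0.325
P_refl = |Γ|²·P_inc = 105 mW, P_del = (1 − |Γ|²)·P_inc = 218 mW

P_reflected ≈ 105 mW; P_delivered ≈ 218 mW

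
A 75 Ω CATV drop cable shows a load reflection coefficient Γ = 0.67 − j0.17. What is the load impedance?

Z_L ≈ 284 − j185 Ω

Z_L = Z_0·(1 + Γ)/(1 − Γ) = 75·(1.67 − j0.17)/(0.33 + j0.17)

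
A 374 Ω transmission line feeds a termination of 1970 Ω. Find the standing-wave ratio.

VSWR ≈ 5.27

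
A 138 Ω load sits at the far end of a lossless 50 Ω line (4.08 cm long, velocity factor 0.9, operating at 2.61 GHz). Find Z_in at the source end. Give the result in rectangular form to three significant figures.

λ = v/f = 0.9·c / 2.61 GHz = 0.103 m
βl = 2π·l/λ = 2π × 0.394 = 142°
tan(βl) = tan(142°) = -0.782
Z_in = Z_0·(Z_L + jZ_0·tanβl)/(Z_0 + jZ_L·tanβl)
     = 50·(138 − j39.1)/(50 − j108)

Z_in ≈ 39.3 + j45.7 Ω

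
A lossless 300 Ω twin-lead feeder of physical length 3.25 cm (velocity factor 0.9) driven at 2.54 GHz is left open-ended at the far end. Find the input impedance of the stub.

Z_in ≈ +j110 Ω

λ = v/f = 0.9·c / 2.54 GHz = 0.106 m
βl = 2π·l/λ = 2π × 0.306 = 110°
tan(βl) = -2.74
For an open-ended stub, Z_in = −jZ_0·cot(βl) = −jZ_0/tan(βl)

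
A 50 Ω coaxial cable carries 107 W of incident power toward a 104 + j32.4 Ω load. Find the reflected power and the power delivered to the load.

P_reflected ≈ 17.1 W; P_delivered ≈ 89.9 W

|Γ| = |(54 + j32.4)/(154 + j32.4)| = 0.4
|Γ|² = 0.16
P_refl = |Γ|²·P_inc = 17.1 W, P_del = (1 − |Γ|²)·P_inc = 89.9 W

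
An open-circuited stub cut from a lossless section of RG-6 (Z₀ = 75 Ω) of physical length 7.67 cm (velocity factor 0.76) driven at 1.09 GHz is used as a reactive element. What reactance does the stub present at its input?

X_in ≈ 67.5 Ω (inductive)

λ = v/f = 0.76·c / 1.09 GHz = 0.209 m
βl = 2π·l/λ = 2π × 0.367 = 132°
tan(βl) = -1.11
For an open-circuited stub, Z_in = −jZ_0·cot(βl) = −jZ_0/tan(βl)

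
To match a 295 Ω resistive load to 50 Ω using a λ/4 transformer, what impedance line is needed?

Z_qwt ≈ 121 Ω

Z_qwt = √(Z_0·R_L) = √(50 × 295) = √14750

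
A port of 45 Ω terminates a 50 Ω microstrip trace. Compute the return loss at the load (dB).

Γ = (45 − 50)/(45 + 50) = -0.0526
RL = −20·log₁₀|Γ| = −20·log₁₀(0.0526)

RL ≈ 25.6 dB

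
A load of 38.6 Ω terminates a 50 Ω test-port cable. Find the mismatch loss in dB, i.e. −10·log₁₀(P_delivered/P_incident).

Γ = (38.6 − 50)/(38.6 + 50) = -0.129
|Γ|² = 0.0166, so P_del/P_inc = 1 − |Γ|² = 0.983
ML = −10·log₁₀(1 − |Γ|²)

mismatch loss ≈ 0.0725 dB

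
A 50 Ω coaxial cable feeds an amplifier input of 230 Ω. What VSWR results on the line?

VSWR ≈ 4.6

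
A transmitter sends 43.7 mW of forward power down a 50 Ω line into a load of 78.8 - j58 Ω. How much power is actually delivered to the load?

|Γ| = |(28.8 − j58)/(128.8 − j58)| = 0.458
|Γ|² = 0.21
P_refl = |Γ|²·P_inc = 9.18 mW, P_del = (1 − |Γ|²)·P_inc = 34.5 mW

P_delivered ≈ 34.5 mW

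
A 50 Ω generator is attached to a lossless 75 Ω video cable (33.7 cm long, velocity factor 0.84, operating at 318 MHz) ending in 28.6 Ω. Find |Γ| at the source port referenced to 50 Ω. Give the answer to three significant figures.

|Γ| ≈ 0.387

λ = v/f = 0.84·c / 318 MHz = 0.792 m
βl = 2π·l/λ = 2π × 0.425 = 153°
tan(βl) = -0.507
Z_in = Z_0·(Z_L + jZ_0·tanβl)/(Z_0 + jZ_L·tanβl) = 34.7 − j31.4 Ω
Γ_s = (Z_in − Z_s)/(Z_in + Z_s) = (-15.3 − j31.4)/(84.7 − j31.4), |Γ_s| = 0.387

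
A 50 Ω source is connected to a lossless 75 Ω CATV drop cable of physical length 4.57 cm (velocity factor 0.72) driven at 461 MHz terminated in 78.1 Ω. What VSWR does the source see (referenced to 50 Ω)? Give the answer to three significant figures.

VSWR ≈ 1.52

λ = v/f = 0.72·c / 461 MHz = 0.469 m
βl = 2π·l/λ = 2π × 0.0975 = 35.1°
tan(βl) = 0.703
Z_in = Z_0·(Z_L + jZ_0·tanβl)/(Z_0 + jZ_L·tanβl) = 76 − j2.9 Ω
Γ_s = (Z_in − Z_s)/(Z_in + Z_s) = (26 − j2.9)/(126 − j2.9), |Γ_s| = 0.207
VSWR = (1 + |Γ_s|)/(1 − |Γ_s|)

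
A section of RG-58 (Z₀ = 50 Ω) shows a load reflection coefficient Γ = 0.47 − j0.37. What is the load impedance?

Z_L = Z_0·(1 + Γ)/(1 − Γ) = 50·(1.47 − j0.37)/(0.53 + j0.37)

Z_L ≈ 76.9 − j88.6 Ω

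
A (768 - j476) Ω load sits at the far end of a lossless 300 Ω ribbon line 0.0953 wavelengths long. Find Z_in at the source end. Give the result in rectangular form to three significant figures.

Z_in ≈ 152 − j258 Ω

βl = 2π × 0.0953 = 34.3°
tan(βl) = tan(34.3°) = 0.682
Z_in = Z_0·(Z_L + jZ_0·tanβl)/(Z_0 + jZ_L·tanβl)
     = 300·(768 − j271)/(625 + j524)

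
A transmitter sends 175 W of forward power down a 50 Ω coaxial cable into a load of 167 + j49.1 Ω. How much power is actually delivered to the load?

P_delivered ≈ 118 W

|Γ| = |(117 + j49.1)/(217 + j49.1)| = 0.57
|Γ|² = 0.325
P_refl = |Γ|²·P_inc = 56.9 W, P_del = (1 − |Γ|²)·P_inc = 118 W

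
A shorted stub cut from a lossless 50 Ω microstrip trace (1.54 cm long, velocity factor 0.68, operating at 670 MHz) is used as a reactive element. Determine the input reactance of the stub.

λ = v/f = 0.68·c / 670 MHz = 0.304 m
βl = 2π·l/λ = 2π × 0.0506 = 18.2°
tan(βl) = 0.329
For a shorted stub, Z_in = jZ_0·tan(βl)

X_in ≈ 16.4 Ω (inductive)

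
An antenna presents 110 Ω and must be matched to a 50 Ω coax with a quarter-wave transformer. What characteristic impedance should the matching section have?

Z_qwt = √(Z_0·R_L) = √(50 × 110) = √5500

Z_qwt ≈ 74.2 Ω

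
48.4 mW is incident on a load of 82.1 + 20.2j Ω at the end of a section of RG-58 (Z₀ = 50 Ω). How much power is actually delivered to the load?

|Γ| = |(32.1 + j20.2)/(132.1 + j20.2)| = 0.284
|Γ|² = 0.0805
P_refl = |Γ|²·P_inc = 3.9 mW, P_del = (1 − |Γ|²)·P_inc = 44.5 mW

P_delivered ≈ 44.5 mW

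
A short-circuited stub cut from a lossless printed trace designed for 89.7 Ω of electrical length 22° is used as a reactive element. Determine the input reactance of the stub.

tan(βl) = 0.404
For a short-circuited stub, Z_in = jZ_0·tan(βl)

X_in ≈ 36.2 Ω (inductive)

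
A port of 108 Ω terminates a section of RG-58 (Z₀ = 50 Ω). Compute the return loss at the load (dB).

Γ = (108 − 50)/(108 + 50) = 0.367
RL = −20·log₁₀|Γ| = −20·log₁₀(0.367)

RL ≈ 8.7 dB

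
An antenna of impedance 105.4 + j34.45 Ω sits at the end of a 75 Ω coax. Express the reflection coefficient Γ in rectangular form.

Γ = (Z_L − Z_0)/(Z_L + Z_0) = (30.4 + j34.45)/(180.4 + j34.45)

Γ ≈ 0.198 + j0.153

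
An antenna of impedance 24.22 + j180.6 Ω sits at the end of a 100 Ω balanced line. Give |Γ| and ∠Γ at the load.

Γ = (Z_L − Z_0)/(Z_L + Z_0) = (-75.78 + j180.6)/(124.2 + j180.6)
|Γ| = 196/219 = 0.894

Γ ≈ 0.894 ∠ 57.3°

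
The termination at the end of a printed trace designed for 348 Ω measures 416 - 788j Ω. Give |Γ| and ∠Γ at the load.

Γ ≈ 0.721 ∠ -39.2°

Γ = (Z_L − Z_0)/(Z_L + Z_0) = (68 − j788)/(764 − j788)
|Γ| = 791/1100 = 0.721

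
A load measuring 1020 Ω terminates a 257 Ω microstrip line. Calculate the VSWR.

VSWR ≈ 3.97

Γ = (1020 − 257)/(1020 + 257) = 0.597
VSWR = (1 + 0.597)/(1 − 0.597)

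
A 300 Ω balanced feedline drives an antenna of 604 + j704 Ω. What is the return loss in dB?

RL ≈ 3.49 dB

Γ = (304 + j704)/(904 + j704), |Γ| = 0.669
RL = −20·log₁₀|Γ| = −20·log₁₀(0.669)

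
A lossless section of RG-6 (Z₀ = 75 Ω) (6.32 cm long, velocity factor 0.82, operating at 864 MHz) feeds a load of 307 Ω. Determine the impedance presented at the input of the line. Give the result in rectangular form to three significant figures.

Z_in ≈ 18.9 − j12.5 Ω

λ = v/f = 0.82·c / 864 MHz = 0.285 m
βl = 2π·l/λ = 2π × 0.222 = 79.9°
tan(βl) = tan(79.9°) = 5.62
Z_in = Z_0·(Z_L + jZ_0·tanβl)/(Z_0 + jZ_L·tanβl)
     = 75·(307 + j421)/(75 + j1730)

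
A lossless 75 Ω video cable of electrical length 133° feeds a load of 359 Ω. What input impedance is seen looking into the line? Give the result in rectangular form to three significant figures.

tan(βl) = tan(133°) = -1.07
Z_in = Z_0·(Z_L + jZ_0·tanβl)/(Z_0 + jZ_L·tanβl)
     = 75·(359 − j80.4)/(75 − j385)

Z_in ≈ 28.2 + j64.4 Ω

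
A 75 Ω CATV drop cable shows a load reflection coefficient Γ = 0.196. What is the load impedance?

Z_L = Z_0·(1 + Γ)/(1 − Γ) = 75·(1.2)/(0.804)

Z_L ≈ 112 Ω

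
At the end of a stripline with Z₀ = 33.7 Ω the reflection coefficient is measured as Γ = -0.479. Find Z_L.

Z_L ≈ 11.9 Ω

Z_L = Z_0·(1 + Γ)/(1 − Γ) = 33.7·(0.521)/(1.48)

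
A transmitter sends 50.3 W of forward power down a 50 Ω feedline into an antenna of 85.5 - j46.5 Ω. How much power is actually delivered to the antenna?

P_delivered ≈ 41.9 W

|Γ| = |(35.5 − j46.5)/(135.5 − j46.5)| = 0.408
|Γ|² = 0.167
P_refl = |Γ|²·P_inc = 8.39 W, P_del = (1 − |Γ|²)·P_inc = 41.9 W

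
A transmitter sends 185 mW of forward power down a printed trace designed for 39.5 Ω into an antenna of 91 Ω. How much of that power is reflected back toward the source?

Γ = (91 − 39.5)/(91 + 39.5) = 0.395
|Γ|² = 0.156
P_refl = |Γ|²·P_inc = 28.8 mW, P_del = (1 − |Γ|²)·P_inc = 156 mW

P_reflected ≈ 28.8 mW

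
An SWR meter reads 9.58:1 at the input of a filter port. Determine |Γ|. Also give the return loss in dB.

|Γ| = (S − 1)/(S + 1) = (9.58 − 1)/(9.58 + 1) = 8.58/10.6
RL = −20·log₁₀|Γ| = −20·log₁₀(0.811)

|Γ| ≈ 0.811; return loss ≈ 1.82 dB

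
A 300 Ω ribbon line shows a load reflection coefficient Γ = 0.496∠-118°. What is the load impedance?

Z_L ≈ 132 − j154 Ω

Z_L = Z_0·(1 + Γ)/(1 − Γ) = 300·(0.767 − j0.438)/(1.23 + j0.438)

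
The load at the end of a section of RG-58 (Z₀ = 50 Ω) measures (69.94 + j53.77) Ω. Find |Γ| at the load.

Γ = (Z_L − Z_0)/(Z_L + Z_0) = (19.94 + j53.77)/(119.9 + j53.77)
|Γ| = 57.3/131

|Γ| ≈ 0.436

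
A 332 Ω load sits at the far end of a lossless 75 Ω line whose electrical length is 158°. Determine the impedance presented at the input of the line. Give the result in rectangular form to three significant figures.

Z_in ≈ 92 + j134 Ω

tan(βl) = tan(158°) = -0.404
Z_in = Z_0·(Z_L + jZ_0·tanβl)/(Z_0 + jZ_L·tanβl)
     = 75·(332 − j30.3)/(75 − j134)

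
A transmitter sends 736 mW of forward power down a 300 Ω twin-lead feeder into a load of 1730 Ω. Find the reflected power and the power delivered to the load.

P_reflected ≈ 365 mW; P_delivered ≈ 371 mW

Γ = (1730 − 300)/(1730 + 300) = 0.704
|Γ|² = 0.496
P_refl = |Γ|²·P_inc = 365 mW, P_del = (1 − |Γ|²)·P_inc = 371 mW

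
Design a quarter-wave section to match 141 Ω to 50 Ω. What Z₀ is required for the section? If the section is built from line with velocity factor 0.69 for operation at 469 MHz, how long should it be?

Z_qwt ≈ 84 Ω; length ≈ 11 cm

Z_qwt = √(Z_0·R_L) = √(50 × 141) = √7050
λ = 0.69·c/f = 0.441 m, so l = λ/4 = 0.11 m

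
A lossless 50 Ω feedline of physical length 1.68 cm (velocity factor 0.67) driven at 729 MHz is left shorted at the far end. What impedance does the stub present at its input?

λ = v/f = 0.67·c / 729 MHz = 0.276 m
βl = 2π·l/λ = 2π × 0.0609 = 21.9°
tan(βl) = 0.403
For a shorted stub, Z_in = jZ_0·tan(βl)

Z_in ≈ +j20.1 Ω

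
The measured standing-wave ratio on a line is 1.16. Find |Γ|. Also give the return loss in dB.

|Γ| = (S − 1)/(S + 1) = (1.16 − 1)/(1.16 + 1) = 0.16/2.16
RL = −20·log₁₀|Γ| = −20·log₁₀(0.0741)

|Γ| ≈ 0.0741; return loss ≈ 22.6 dB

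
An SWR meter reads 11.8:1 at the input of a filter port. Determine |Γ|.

|Γ| ≈ 0.844

|Γ| = (S − 1)/(S + 1) = (11.8 − 1)/(11.8 + 1) = 10.8/12.8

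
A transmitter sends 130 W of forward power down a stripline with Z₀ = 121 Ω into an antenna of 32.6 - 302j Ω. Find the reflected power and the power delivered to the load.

P_reflected ≈ 112 W; P_delivered ≈ 17.9 W

|Γ| = |(-88.4 − j302)/(153.6 − j302)| = 0.929
|Γ|² = 0.863
P_refl = |Γ|²·P_inc = 112 W, P_del = (1 − |Γ|²)·P_inc = 17.9 W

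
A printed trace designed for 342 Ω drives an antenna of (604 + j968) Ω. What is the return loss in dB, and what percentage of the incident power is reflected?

RL ≈ 2.6 dB; 54.9% of incident power reflected

Γ = (262 + j968)/(946 + j968), |Γ| = 0.741
RL = −20·log₁₀(0.741) = 2.6 dB
P_refl/P_inc = |Γ|² = 0.549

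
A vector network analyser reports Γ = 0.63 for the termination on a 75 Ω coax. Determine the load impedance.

Z_L = Z_0·(1 + Γ)/(1 − Γ) = 75·(1.63)/(0.37)

Z_L ≈ 330 Ω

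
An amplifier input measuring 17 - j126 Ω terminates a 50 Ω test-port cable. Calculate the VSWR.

Γ = (Z_L − Z_0)/(Z_L + Z_0) = (-33 − j126)/(67 − j126)
|Γ| = 130/143 = 0.913
VSWR = (1 + |Γ|)/(1 − |Γ|) = 1.91/0.0873

VSWR ≈ 21.9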